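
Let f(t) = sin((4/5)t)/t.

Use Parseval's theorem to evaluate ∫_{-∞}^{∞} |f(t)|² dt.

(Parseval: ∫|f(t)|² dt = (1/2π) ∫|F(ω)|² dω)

∫|f(t)|² dt = \frac{4 \pi}{5}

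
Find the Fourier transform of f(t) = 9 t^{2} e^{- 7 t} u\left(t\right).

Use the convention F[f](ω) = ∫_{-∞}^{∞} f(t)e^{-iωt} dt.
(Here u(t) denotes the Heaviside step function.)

F(ω) = \frac{18}{\left(i \omega + 7\right)^{3}}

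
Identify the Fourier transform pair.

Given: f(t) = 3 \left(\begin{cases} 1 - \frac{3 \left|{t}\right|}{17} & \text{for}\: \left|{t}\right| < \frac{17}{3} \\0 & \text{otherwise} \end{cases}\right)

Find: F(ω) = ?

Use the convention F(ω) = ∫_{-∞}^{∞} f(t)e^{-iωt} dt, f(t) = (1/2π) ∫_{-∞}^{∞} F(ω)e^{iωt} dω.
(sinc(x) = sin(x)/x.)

F(ω) = 17 \operatorname{sinc}^{2}{\left(\frac{17 \omega}{6} \right)}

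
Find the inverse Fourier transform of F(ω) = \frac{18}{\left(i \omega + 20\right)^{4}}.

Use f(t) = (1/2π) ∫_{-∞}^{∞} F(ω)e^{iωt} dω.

f(t) = 3 t^{3} e^{- 20 t} u\left(t\right)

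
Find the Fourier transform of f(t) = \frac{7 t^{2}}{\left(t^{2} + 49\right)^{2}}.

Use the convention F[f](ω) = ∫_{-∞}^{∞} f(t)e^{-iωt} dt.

F(ω) = \frac{\pi \left(1 - 7 \left|{\omega}\right|\right) e^{- 7 \left|{\omega}\right|}}{2}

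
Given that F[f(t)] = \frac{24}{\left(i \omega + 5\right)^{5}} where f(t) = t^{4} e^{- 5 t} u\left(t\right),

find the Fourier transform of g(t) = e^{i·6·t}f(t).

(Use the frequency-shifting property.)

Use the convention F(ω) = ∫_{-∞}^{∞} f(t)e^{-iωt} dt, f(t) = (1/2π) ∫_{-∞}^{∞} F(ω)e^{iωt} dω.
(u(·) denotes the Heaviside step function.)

F[g](ω) = \frac{24}{\left(i \left(\omega - 6\right) + 5\right)^{5}}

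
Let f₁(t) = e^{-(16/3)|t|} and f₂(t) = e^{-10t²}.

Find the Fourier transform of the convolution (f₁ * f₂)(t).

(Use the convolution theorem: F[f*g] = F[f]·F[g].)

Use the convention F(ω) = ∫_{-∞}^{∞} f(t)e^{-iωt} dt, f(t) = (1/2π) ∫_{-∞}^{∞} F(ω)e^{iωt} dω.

F[f₁*f₂](ω) = \frac{48 \sqrt{10} \sqrt{\pi} e^{- \frac{\omega^{2}}{40}}}{5 \left(9 \omega^{2} + 256\right)}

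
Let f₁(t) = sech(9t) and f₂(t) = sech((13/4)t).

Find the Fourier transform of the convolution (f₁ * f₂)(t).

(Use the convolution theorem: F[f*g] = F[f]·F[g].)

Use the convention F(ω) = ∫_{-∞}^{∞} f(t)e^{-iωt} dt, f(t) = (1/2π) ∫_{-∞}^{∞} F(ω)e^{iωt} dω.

F[f₁*f₂](ω) = \frac{4 \pi^{2}}{117 \cosh{\left(\frac{\pi \omega}{18} \right)} \cosh{\left(\frac{2 \pi \omega}{13} \right)}}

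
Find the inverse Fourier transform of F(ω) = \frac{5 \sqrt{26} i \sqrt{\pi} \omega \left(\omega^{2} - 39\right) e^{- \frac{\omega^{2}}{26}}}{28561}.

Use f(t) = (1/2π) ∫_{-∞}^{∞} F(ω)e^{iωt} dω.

f(t) = 5 t^{3} e^{- \frac{13 t^{2}}{2}}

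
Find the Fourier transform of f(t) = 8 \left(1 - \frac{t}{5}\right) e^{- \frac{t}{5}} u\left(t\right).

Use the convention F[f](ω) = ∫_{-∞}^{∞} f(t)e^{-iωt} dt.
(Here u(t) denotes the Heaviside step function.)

F(ω) = \frac{200 i \omega}{- 25 \omega^{2} + 10 i \omega + 1}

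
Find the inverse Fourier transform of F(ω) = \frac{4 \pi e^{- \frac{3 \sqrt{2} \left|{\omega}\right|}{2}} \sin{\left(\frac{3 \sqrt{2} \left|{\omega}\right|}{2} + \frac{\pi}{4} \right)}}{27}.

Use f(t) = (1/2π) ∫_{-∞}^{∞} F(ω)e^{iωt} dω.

f(t) = \frac{4}{t^{4} + 81}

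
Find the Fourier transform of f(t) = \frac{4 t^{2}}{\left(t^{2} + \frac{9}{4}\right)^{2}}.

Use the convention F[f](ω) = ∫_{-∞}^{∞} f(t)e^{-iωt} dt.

F(ω) = \frac{2 \pi \left(2 - 3 \left|{\omega}\right|\right) e^{- \frac{3 \left|{\omega}\right|}{2}}}{3}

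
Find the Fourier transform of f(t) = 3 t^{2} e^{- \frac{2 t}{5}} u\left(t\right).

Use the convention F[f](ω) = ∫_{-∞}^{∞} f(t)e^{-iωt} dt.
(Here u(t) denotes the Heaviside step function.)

F(ω) = \frac{750}{\left(5 i \omega + 2\right)^{3}}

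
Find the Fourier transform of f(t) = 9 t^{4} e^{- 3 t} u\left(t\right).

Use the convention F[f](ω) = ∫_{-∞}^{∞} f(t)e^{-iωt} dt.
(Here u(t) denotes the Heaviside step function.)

F(ω) = \frac{216}{\left(i \omega + 3\right)^{5}}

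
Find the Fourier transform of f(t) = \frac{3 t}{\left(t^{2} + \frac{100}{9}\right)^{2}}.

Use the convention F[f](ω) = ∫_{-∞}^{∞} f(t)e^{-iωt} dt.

F(ω) = - \frac{9 i \pi \omega e^{- \frac{10 \left|{\omega}\right|}{3}}}{20}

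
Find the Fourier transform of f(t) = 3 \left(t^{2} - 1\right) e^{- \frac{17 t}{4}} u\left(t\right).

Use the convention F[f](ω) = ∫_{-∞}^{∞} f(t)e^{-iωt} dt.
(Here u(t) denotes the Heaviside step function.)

F(ω) = \frac{12 \left(128 i \omega - \left(4 i \omega + 17\right)^{3} + 544\right)}{\left(4 i \omega + 17\right)^{4}}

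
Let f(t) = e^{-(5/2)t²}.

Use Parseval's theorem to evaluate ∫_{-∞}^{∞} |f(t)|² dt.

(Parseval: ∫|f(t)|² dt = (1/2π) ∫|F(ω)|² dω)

∫|f(t)|² dt = \frac{\sqrt{5} \sqrt{\pi}}{5}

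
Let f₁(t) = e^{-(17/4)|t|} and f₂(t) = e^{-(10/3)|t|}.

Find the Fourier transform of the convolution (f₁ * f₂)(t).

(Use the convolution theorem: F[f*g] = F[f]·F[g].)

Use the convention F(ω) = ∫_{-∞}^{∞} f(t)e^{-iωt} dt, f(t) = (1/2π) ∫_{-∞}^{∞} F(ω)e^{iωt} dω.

F[f₁*f₂](ω) = \frac{8160}{144 \omega^{4} + 4201 \omega^{2} + 28900}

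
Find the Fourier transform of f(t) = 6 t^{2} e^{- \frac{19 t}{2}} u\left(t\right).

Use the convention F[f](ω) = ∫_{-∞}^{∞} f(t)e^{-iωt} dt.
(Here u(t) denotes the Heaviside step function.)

F(ω) = \frac{96}{\left(2 i \omega + 19\right)^{3}}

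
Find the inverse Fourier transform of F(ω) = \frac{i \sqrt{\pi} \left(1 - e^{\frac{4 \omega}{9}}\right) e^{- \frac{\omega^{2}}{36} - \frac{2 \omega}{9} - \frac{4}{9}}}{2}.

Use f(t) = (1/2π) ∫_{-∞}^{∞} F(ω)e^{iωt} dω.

f(t) = 3 e^{- 9 t^{2}} \sin{\left(4 t \right)}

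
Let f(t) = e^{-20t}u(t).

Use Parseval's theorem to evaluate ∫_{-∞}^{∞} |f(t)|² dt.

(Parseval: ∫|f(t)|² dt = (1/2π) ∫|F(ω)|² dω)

∫|f(t)|² dt = \frac{1}{40}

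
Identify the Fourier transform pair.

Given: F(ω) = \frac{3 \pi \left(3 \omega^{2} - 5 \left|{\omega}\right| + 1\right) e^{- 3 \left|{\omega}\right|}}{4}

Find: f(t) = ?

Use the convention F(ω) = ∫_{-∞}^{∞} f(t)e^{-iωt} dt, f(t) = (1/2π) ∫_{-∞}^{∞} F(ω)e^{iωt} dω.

f(t) = \frac{6 t^{4}}{\left(t^{2} + 9\right)^{3}}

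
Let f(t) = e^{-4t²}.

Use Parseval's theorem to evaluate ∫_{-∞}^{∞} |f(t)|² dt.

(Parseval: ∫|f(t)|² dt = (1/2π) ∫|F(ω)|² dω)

∫|f(t)|² dt = \frac{\sqrt{2} \sqrt{\pi}}{4}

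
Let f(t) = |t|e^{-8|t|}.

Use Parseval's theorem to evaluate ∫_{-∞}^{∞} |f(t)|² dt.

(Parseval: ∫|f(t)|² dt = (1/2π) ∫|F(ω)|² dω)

∫|f(t)|² dt = \frac{1}{1024}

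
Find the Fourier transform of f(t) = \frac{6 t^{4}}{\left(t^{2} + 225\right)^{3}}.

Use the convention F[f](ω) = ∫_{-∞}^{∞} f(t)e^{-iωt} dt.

F(ω) = \frac{3 \pi \left(75 \omega^{2} - 25 \left|{\omega}\right| + 1\right) e^{- 15 \left|{\omega}\right|}}{20}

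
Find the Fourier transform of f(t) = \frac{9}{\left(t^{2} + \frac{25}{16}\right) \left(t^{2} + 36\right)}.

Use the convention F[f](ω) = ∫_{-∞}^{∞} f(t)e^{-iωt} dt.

F(ω) = - \frac{24 \pi e^{- 6 \left|{\omega}\right|}}{551} + \frac{576 \pi e^{- \frac{5 \left|{\omega}\right|}{4}}}{2755}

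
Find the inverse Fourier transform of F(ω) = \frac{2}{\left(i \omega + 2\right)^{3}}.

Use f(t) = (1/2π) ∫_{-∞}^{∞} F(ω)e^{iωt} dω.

f(t) = t^{2} e^{- 2 t} u\left(t\right)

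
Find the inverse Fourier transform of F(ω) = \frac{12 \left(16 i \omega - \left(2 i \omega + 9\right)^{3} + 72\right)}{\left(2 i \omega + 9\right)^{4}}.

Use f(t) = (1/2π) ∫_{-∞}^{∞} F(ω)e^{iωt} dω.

f(t) = 6 \left(t^{2} - 1\right) e^{- \frac{9 t}{2}} u\left(t\right)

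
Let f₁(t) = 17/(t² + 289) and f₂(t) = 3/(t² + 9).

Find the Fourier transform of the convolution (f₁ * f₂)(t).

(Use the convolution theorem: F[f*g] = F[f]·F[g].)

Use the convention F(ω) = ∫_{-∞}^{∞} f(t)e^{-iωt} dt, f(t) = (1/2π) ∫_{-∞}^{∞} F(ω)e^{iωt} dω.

F[f₁*f₂](ω) = \pi^{2} e^{- 20 \left|{\omega}\right|}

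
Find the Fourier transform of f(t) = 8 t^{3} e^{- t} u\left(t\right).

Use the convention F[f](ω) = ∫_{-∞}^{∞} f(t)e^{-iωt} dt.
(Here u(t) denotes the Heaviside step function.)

F(ω) = \frac{48}{\left(i \omega + 1\right)^{4}}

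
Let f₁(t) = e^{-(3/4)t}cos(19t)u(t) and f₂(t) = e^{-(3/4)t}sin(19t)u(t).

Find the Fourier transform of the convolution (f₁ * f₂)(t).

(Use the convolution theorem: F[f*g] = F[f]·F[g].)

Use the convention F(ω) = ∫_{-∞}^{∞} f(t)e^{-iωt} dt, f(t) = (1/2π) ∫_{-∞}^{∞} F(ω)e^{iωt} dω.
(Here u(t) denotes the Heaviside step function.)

F[f₁*f₂](ω) = \frac{1216 \left(4 i \omega + 3\right)}{\left(\left(4 i \omega + 3\right)^{2} + 5776\right)^{2}}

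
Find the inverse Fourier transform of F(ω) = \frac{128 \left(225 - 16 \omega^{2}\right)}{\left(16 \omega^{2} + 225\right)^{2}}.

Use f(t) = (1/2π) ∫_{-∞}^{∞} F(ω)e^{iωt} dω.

f(t) = 4 e^{- \frac{15 \left|{t}\right|}{4}} \left|{t}\right|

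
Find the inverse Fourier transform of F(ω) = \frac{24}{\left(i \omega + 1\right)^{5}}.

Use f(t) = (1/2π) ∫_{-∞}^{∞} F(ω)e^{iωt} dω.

f(t) = t^{4} e^{- t} u\left(t\right)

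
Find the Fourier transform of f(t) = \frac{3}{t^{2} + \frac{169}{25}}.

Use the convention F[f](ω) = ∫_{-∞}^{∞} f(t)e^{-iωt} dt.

F(ω) = \frac{15 \pi e^{- \frac{13 \left|{\omega}\right|}{5}}}{13}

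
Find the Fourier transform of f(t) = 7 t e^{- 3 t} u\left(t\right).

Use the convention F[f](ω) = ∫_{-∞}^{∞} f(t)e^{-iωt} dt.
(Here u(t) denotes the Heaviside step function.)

F(ω) = \frac{7}{\left(i \omega + 3\right)^{2}}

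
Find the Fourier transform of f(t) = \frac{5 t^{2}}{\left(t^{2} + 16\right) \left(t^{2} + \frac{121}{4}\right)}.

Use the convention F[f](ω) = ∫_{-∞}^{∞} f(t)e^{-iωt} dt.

F(ω) = - \frac{80 \pi e^{- 4 \left|{\omega}\right|}}{57} + \frac{110 \pi e^{- \frac{11 \left|{\omega}\right|}{2}}}{57}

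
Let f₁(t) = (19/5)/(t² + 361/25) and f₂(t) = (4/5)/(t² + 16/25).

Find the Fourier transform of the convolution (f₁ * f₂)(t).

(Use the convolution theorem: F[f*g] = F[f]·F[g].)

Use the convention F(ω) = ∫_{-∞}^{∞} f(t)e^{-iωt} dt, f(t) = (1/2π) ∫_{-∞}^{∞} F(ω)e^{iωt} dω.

F[f₁*f₂](ω) = \pi^{2} e^{- \frac{23 \left|{\omega}\right|}{5}}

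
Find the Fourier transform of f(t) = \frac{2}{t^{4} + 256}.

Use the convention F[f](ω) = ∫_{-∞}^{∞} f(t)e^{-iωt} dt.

F(ω) = \frac{\pi e^{- 2 \sqrt{2} \left|{\omega}\right|} \sin{\left(2 \sqrt{2} \left|{\omega}\right| + \frac{\pi}{4} \right)}}{32}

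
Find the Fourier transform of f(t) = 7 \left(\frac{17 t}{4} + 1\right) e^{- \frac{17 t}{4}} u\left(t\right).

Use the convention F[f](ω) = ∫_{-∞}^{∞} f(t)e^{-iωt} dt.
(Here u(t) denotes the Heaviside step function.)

F(ω) = \frac{56 \left(- 2 i \omega - 17\right)}{16 \omega^{2} - 136 i \omega - 289}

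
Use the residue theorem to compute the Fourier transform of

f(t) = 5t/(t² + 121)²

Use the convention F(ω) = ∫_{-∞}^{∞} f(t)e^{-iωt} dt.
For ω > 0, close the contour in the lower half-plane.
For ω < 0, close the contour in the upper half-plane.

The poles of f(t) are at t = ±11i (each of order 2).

Let g(z) = f(z)e^{-iωz}; for large |z| the factor e^{-iωz} decays in the lower half-plane when ω > 0 and in the upper half-plane when ω < 0.

Case ω > 0 (lower half-plane, clockwise contour ⇒ F(ω) = -2πi·ΣRes):
  Res_{z = - 11 i} g(z) = \frac{5 \omega e^{- 11 \omega}}{44} (pole of order 2)
  F(ω) = -2πi·ΣRes = - \frac{5 i \pi \omega e^{- 11 \omega}}{22}

Case ω < 0 (upper half-plane, counterclockwise contour ⇒ F(ω) = +2πi·ΣRes):
  Res_{z = 11 i} g(z) = - \frac{5 \omega e^{11 \omega}}{44} (pole of order 2)
  F(ω) = 2πi·ΣRes = - \frac{5 i \pi \omega e^{11 \omega}}{22}

Both cases combine into a single formula in |ω|:

F(ω) = - \frac{5 i \pi \omega e^{- 11 \left|{\omega}\right|}}{22}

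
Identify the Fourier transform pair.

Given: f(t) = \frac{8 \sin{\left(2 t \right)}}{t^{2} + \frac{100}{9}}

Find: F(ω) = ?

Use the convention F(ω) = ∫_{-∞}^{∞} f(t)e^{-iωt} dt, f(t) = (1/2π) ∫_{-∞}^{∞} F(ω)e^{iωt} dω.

F(ω) = \frac{6 i \pi e^{- \frac{10 \left|{\omega + 2}\right|}{3}}}{5} - \frac{6 i \pi e^{- \frac{10 \left|{\omega - 2}\right|}{3}}}{5}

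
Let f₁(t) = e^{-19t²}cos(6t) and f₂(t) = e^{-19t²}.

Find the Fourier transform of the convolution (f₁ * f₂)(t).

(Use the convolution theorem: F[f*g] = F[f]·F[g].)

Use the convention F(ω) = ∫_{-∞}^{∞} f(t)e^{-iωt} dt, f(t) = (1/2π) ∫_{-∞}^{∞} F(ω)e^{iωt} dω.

F[f₁*f₂](ω) = \frac{\pi \left(e^{\frac{6 \omega}{19}} + 1\right) e^{- \frac{\omega^{2}}{38} - \frac{3 \omega}{19} - \frac{9}{19}}}{38}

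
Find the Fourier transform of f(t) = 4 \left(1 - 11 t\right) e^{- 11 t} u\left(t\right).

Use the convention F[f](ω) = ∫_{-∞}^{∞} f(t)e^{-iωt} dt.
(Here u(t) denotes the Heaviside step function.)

F(ω) = \frac{4 i \omega}{- \omega^{2} + 22 i \omega + 121}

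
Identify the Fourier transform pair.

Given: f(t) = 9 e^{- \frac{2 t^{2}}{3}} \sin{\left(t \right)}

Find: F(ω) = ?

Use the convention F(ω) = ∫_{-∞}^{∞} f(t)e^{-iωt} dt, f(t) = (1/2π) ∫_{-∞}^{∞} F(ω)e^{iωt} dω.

F(ω) = \frac{9 \sqrt{6} i \sqrt{\pi} \left(1 - e^{\frac{3 \omega}{2}}\right) e^{- \frac{3 \omega^{2}}{8} - \frac{3 \omega}{4} - \frac{3}{8}}}{4}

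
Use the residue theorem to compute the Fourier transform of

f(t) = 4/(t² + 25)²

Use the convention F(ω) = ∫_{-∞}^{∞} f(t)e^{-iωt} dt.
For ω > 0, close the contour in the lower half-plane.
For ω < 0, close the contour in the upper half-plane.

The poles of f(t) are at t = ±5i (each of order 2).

Let g(z) = f(z)e^{-iωz}; for large |z| the factor e^{-iωz} decays in the lower half-plane when ω > 0 and in the upper half-plane when ω < 0.

Case ω > 0 (lower half-plane, clockwise contour ⇒ F(ω) = -2πi·ΣRes):
  Res_{z = - 5 i} g(z) = \frac{i \left(5 \omega + 1\right) e^{- 5 \omega}}{125} (pole of order 2)
  F(ω) = -2πi·ΣRes = \frac{2 \pi \left(5 \omega + 1\right) e^{- 5 \omega}}{125}

Case ω < 0 (upper half-plane, counterclockwise contour ⇒ F(ω) = +2πi·ΣRes):
  Res_{z = 5 i} g(z) = \frac{i \left(5 \omega - 1\right) e^{5 \omega}}{125} (pole of order 2)
  F(ω) = 2πi·ΣRes = \frac{2 \pi \left(1 - 5 \omega\right) e^{5 \omega}}{125}

Both cases combine into a single formula in |ω|:

F(ω) = \frac{2 \pi \left(5 \left|{\omega}\right| + 1\right) e^{- 5 \left|{\omega}\right|}}{125}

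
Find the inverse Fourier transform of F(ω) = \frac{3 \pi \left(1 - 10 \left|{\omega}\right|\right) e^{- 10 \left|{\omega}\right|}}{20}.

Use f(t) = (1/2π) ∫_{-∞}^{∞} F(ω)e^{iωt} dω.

f(t) = \frac{3 t^{2}}{\left(t^{2} + 100\right)^{2}}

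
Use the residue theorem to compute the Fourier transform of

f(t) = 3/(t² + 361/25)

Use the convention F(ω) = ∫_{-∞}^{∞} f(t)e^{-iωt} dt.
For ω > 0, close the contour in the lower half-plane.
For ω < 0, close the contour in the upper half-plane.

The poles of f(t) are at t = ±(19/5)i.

Let g(z) = f(z)e^{-iωz}; for large |z| the factor e^{-iωz} decays in the lower half-plane when ω > 0 and in the upper half-plane when ω < 0.

Case ω > 0 (lower half-plane, clockwise contour ⇒ F(ω) = -2πi·ΣRes):
  Res_{z = - \frac{19 i}{5}} g(z) = \frac{15 i e^{- \frac{19 \omega}{5}}}{38}
  F(ω) = -2πi·ΣRes = \frac{15 \pi e^{- \frac{19 \omega}{5}}}{19}

Case ω < 0 (upper half-plane, counterclockwise contour ⇒ F(ω) = +2πi·ΣRes):
  Res_{z = \frac{19 i}{5}} g(z) = - \frac{15 i e^{\frac{19 \omega}{5}}}{38}
  F(ω) = 2πi·ΣRes = \frac{15 \pi e^{\frac{19 \omega}{5}}}{19}

Both cases combine into a single formula in |ω|:

F(ω) = \frac{15 \pi e^{- \frac{19 \left|{\omega}\right|}{5}}}{19}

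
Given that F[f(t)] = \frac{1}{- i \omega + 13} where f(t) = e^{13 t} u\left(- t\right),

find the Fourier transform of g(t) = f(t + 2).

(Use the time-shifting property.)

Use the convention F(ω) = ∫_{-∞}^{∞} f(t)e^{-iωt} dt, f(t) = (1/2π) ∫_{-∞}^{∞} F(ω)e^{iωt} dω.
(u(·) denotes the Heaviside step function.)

F[g](ω) = - \frac{e^{2 i \omega}}{i \omega - 13}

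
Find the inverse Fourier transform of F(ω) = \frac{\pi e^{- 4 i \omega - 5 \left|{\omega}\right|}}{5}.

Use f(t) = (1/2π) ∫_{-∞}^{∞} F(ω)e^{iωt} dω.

f(t) = \frac{1}{\left(t - 4\right)^{2} + 25}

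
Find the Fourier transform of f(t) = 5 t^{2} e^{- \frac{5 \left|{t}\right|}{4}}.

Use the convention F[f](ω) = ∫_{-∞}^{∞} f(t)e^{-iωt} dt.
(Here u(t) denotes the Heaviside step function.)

F(ω) = \frac{6400 \left(25 - 48 \omega^{2}\right)}{\left(16 \omega^{2} + 25\right)^{3}}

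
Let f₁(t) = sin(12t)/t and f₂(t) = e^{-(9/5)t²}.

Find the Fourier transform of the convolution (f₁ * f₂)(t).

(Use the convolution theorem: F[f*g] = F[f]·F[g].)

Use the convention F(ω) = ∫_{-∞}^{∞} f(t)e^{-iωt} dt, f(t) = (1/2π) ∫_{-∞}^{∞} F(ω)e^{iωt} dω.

F[f₁*f₂](ω) = \begin{cases} \frac{\sqrt{5} \pi^{\frac{3}{2}} e^{- \frac{5 \omega^{2}}{36}}}{3} & \text{for}\: \omega > -12 \wedge \omega < 12 \\0 & \text{otherwise} \end{cases}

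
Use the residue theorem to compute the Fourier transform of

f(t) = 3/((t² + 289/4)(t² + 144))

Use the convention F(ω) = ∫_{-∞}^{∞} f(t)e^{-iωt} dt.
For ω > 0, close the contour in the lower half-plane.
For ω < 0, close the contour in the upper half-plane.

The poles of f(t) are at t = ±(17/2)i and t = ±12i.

Let g(z) = f(z)e^{-iωz}; for large |z| the factor e^{-iωz} decays in the lower half-plane when ω > 0 and in the upper half-plane when ω < 0.

Case ω > 0 (lower half-plane, clockwise contour ⇒ F(ω) = -2πi·ΣRes):
  Res_{z = - \frac{17 i}{2}} g(z) = \frac{12 i e^{- \frac{17 \omega}{2}}}{4879}
  Res_{z = - 12 i} g(z) = - \frac{i e^{- 12 \omega}}{574}
  F(ω) = -2πi·ΣRes = - \frac{\pi e^{- 12 \omega}}{287} + \frac{24 \pi e^{- \frac{17 \omega}{2}}}{4879}

Case ω < 0 (upper half-plane, counterclockwise contour ⇒ F(ω) = +2πi·ΣRes):
  Res_{z = \frac{17 i}{2}} g(z) = - \frac{12 i e^{\frac{17 \omega}{2}}}{4879}
  Res_{z = 12 i} g(z) = \frac{i e^{12 \omega}}{574}
  F(ω) = 2πi·ΣRes = \frac{\pi \left(24 e^{\frac{17 \omega}{2}} - 17 e^{12 \omega}\right)}{4879}

Both cases combine into a single formula in |ω|:

F(ω) = - \frac{\pi e^{- 12 \left|{\omega}\right|}}{287} + \frac{24 \pi e^{- \frac{17 \left|{\omega}\right|}{2}}}{4879}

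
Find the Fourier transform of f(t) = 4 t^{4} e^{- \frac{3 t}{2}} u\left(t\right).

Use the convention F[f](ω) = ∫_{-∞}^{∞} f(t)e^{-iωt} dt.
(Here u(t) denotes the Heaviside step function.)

F(ω) = \frac{3072}{\left(2 i \omega + 3\right)^{5}}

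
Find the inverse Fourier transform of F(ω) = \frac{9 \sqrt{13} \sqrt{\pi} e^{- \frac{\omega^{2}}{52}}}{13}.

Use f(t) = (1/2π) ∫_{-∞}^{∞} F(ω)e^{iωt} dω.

f(t) = 9 e^{- 13 t^{2}}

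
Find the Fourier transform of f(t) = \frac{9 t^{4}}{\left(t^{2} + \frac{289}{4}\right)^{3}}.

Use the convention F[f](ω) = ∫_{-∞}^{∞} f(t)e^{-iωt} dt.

F(ω) = \frac{9 \pi \left(289 \omega^{2} - 170 \left|{\omega}\right| + 12\right) e^{- \frac{17 \left|{\omega}\right|}{2}}}{272}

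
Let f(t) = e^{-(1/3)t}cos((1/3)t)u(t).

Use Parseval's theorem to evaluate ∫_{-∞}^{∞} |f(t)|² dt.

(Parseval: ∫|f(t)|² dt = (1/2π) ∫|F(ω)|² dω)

∫|f(t)|² dt = \frac{9}{8}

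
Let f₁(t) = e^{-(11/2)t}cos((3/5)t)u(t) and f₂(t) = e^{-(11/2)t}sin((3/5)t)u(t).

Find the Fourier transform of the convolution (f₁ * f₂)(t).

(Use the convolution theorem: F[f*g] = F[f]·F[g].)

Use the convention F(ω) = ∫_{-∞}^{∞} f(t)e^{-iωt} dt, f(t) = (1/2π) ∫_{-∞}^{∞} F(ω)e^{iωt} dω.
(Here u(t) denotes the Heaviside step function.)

F[f₁*f₂](ω) = \frac{3000 \left(2 i \omega + 11\right)}{\left(25 \left(2 i \omega + 11\right)^{2} + 36\right)^{2}}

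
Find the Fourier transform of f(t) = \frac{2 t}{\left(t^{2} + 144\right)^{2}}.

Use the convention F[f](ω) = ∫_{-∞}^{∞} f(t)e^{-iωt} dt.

F(ω) = - \frac{i \pi \omega e^{- 12 \left|{\omega}\right|}}{12}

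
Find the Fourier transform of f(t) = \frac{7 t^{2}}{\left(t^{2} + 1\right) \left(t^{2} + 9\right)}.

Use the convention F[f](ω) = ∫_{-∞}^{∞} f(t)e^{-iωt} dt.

F(ω) = \frac{7 \pi \left(3 - e^{2 \left|{\omega}\right|}\right) e^{- 3 \left|{\omega}\right|}}{8}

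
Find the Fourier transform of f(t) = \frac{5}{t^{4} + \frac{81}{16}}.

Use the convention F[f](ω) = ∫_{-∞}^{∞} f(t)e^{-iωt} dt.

F(ω) = \frac{40 \pi e^{- \frac{3 \sqrt{2} \left|{\omega}\right|}{4}} \sin{\left(\frac{3 \sqrt{2} \left|{\omega}\right|}{4} + \frac{\pi}{4} \right)}}{27}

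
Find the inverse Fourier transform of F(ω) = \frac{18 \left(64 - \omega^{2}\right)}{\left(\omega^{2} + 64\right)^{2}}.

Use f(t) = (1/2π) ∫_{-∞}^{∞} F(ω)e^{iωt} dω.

f(t) = 9 e^{- 8 \left|{t}\right|} \left|{t}\right|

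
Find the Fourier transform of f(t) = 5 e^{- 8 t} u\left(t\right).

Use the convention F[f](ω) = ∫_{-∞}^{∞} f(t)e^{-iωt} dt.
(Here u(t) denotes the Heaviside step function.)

F(ω) = \frac{5}{i \omega + 8}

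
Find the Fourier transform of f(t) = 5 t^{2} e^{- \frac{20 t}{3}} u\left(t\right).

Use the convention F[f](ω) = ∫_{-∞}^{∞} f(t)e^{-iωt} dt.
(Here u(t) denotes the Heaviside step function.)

F(ω) = \frac{270}{\left(3 i \omega + 20\right)^{3}}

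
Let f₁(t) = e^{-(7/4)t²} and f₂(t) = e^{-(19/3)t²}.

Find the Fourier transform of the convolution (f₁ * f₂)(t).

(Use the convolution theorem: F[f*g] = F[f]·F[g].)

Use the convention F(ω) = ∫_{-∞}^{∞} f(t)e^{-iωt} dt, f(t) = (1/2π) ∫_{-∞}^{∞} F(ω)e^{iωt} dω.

F[f₁*f₂](ω) = \frac{2 \sqrt{399} \pi e^{- \frac{97 \omega^{2}}{532}}}{133}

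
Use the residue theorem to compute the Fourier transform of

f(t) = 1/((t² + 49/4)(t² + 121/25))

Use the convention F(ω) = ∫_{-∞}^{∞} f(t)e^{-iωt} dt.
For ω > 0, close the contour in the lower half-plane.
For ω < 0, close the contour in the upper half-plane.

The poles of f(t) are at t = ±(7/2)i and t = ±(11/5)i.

Let g(z) = f(z)e^{-iωz}; for large |z| the factor e^{-iωz} decays in the lower half-plane when ω > 0 and in the upper half-plane when ω < 0.

Case ω > 0 (lower half-plane, clockwise contour ⇒ F(ω) = -2πi·ΣRes):
  Res_{z = - \frac{7 i}{2}} g(z) = - \frac{100 i e^{- \frac{7 \omega}{2}}}{5187}
  Res_{z = - \frac{11 i}{5}} g(z) = \frac{250 i e^{- \frac{11 \omega}{5}}}{8151}
  F(ω) = -2πi·ΣRes = - \frac{200 \pi e^{- \frac{7 \omega}{2}}}{5187} + \frac{500 \pi e^{- \frac{11 \omega}{5}}}{8151}

Case ω < 0 (upper half-plane, counterclockwise contour ⇒ F(ω) = +2πi·ΣRes):
  Res_{z = \frac{7 i}{2}} g(z) = \frac{100 i e^{\frac{7 \omega}{2}}}{5187}
  Res_{z = \frac{11 i}{5}} g(z) = - \frac{250 i e^{\frac{11 \omega}{5}}}{8151}
  F(ω) = 2πi·ΣRes = \frac{100 \pi \left(35 e^{\frac{11 \omega}{5}} - 22 e^{\frac{7 \omega}{2}}\right)}{57057}

Both cases combine into a single formula in |ω|:

F(ω) = - \frac{200 \pi e^{- \frac{7 \left|{\omega}\right|}{2}}}{5187} + \frac{500 \pi e^{- \frac{11 \left|{\omega}\right|}{5}}}{8151}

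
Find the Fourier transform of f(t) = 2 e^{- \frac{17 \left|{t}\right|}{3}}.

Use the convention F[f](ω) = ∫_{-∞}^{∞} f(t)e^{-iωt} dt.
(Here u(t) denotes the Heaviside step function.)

F(ω) = \frac{204}{9 \omega^{2} + 289}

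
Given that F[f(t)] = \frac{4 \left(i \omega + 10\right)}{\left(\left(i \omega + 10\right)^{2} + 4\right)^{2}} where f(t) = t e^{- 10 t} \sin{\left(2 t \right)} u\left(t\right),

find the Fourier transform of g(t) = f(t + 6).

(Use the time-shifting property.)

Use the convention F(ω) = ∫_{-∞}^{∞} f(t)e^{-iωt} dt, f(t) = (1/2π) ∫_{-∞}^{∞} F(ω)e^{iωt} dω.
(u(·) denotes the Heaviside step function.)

F[g](ω) = \frac{4 \left(i \omega + 10\right) e^{6 i \omega}}{\left(\left(i \omega + 10\right)^{2} + 4\right)^{2}}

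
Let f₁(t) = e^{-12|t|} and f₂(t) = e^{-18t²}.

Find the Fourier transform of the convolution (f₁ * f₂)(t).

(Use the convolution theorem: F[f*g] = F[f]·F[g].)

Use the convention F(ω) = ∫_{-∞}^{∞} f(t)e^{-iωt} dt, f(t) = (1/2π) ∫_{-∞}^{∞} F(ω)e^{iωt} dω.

F[f₁*f₂](ω) = \frac{4 \sqrt{2} \sqrt{\pi} e^{- \frac{\omega^{2}}{72}}}{\omega^{2} + 144}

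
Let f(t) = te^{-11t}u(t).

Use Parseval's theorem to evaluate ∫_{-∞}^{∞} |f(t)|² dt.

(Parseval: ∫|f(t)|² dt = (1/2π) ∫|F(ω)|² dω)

∫|f(t)|² dt = \frac{1}{5324}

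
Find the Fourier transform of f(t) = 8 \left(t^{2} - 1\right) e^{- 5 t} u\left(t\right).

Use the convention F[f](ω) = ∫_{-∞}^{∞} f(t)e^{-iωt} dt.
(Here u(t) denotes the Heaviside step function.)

F(ω) = \frac{8 \left(2 i \omega - \left(i \omega + 5\right)^{3} + 10\right)}{\left(i \omega + 5\right)^{4}}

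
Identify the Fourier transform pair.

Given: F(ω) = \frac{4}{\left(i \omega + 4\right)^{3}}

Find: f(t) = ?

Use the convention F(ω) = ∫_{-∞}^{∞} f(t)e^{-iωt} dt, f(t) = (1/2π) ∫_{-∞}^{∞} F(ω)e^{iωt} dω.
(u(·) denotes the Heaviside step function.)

f(t) = 2 t^{2} e^{- 4 t} u\left(t\right)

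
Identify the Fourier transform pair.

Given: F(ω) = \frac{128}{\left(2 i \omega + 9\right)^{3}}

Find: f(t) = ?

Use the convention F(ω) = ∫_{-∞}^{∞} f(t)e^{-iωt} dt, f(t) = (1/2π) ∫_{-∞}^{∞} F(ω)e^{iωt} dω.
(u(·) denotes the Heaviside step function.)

f(t) = 8 t^{2} e^{- \frac{9 t}{2}} u\left(t\right)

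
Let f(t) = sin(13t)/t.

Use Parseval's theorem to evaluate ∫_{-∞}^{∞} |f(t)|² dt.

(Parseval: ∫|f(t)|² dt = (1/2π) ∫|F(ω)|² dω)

∫|f(t)|² dt = 13 \pi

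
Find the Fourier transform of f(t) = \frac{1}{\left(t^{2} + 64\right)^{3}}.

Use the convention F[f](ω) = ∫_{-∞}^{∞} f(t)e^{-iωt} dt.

F(ω) = \frac{\pi \left(64 \omega^{2} + 24 \left|{\omega}\right| + 3\right) e^{- 8 \left|{\omega}\right|}}{262144}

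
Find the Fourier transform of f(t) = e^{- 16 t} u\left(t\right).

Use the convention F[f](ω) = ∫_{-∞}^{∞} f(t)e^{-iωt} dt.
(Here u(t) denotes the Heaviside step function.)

F(ω) = \frac{1}{i \omega + 16}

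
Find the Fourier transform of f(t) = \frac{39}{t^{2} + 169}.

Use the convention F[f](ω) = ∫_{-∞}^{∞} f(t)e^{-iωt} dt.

F(ω) = 3 \pi e^{- 13 \left|{\omega}\right|}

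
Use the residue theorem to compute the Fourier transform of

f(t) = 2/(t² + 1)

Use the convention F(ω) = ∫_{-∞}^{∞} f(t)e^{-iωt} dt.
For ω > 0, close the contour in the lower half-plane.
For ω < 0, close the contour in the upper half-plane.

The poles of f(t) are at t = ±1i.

Let g(z) = f(z)e^{-iωz}; for large |z| the factor e^{-iωz} decays in the lower half-plane when ω > 0 and in the upper half-plane when ω < 0.

Case ω > 0 (lower half-plane, clockwise contour ⇒ F(ω) = -2πi·ΣRes):
  Res_{z = - i} g(z) = i e^{- \omega}
  F(ω) = -2πi·ΣRes = 2 \pi e^{- \omega}

Case ω < 0 (upper half-plane, counterclockwise contour ⇒ F(ω) = +2πi·ΣRes):
  Res_{z = i} g(z) = - i e^{\omega}
  F(ω) = 2πi·ΣRes = 2 \pi e^{\omega}

Both cases combine into a single formula in |ω|:

F(ω) = 2 \pi e^{- \left|{\omega}\right|}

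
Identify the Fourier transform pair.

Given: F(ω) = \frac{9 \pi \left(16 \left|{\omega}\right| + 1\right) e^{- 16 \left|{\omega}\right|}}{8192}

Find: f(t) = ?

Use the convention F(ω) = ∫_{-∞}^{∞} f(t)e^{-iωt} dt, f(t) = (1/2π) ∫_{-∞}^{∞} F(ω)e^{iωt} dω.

f(t) = \frac{9}{\left(t^{2} + 256\right)^{2}}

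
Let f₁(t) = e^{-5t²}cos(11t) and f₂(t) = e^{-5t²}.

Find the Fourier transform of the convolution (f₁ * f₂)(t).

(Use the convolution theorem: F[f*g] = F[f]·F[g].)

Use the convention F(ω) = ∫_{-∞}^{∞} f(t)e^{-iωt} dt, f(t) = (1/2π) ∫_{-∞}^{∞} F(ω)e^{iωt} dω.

F[f₁*f₂](ω) = \frac{\pi \left(e^{\frac{11 \omega}{5}} + 1\right) e^{- \frac{\omega^{2}}{10} - \frac{11 \omega}{10} - \frac{121}{20}}}{10}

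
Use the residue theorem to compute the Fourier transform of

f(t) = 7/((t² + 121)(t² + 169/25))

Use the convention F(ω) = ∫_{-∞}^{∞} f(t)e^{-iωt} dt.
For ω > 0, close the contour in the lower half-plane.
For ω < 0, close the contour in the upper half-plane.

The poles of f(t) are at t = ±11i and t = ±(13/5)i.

Let g(z) = f(z)e^{-iωz}; for large |z| the factor e^{-iωz} decays in the lower half-plane when ω > 0 and in the upper half-plane when ω < 0.

Case ω > 0 (lower half-plane, clockwise contour ⇒ F(ω) = -2πi·ΣRes):
  Res_{z = - 11 i} g(z) = - \frac{25 i e^{- 11 \omega}}{8976}
  Res_{z = - \frac{13 i}{5}} g(z) = \frac{125 i e^{- \frac{13 \omega}{5}}}{10608}
  F(ω) = -2πi·ΣRes = - \frac{25 \pi e^{- 11 \omega}}{4488} + \frac{125 \pi e^{- \frac{13 \omega}{5}}}{5304}

Case ω < 0 (upper half-plane, counterclockwise contour ⇒ F(ω) = +2πi·ΣRes):
  Res_{z = 11 i} g(z) = \frac{25 i e^{11 \omega}}{8976}
  Res_{z = \frac{13 i}{5}} g(z) = - \frac{125 i e^{\frac{13 \omega}{5}}}{10608}
  F(ω) = 2πi·ΣRes = \frac{25 \pi \left(55 e^{\frac{13 \omega}{5}} - 13 e^{11 \omega}\right)}{58344}

Both cases combine into a single formula in |ω|:

F(ω) = - \frac{25 \pi e^{- 11 \left|{\omega}\right|}}{4488} + \frac{125 \pi e^{- \frac{13 \left|{\omega}\right|}{5}}}{5304}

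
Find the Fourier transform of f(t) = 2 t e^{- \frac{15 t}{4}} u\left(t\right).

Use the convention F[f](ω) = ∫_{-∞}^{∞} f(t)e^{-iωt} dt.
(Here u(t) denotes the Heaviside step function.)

F(ω) = \frac{32}{\left(4 i \omega + 15\right)^{2}}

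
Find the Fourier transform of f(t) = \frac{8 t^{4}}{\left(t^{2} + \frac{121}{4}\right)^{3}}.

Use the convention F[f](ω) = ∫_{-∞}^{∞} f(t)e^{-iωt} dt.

F(ω) = \frac{\pi \left(121 \omega^{2} - 110 \left|{\omega}\right| + 12\right) e^{- \frac{11 \left|{\omega}\right|}{2}}}{22}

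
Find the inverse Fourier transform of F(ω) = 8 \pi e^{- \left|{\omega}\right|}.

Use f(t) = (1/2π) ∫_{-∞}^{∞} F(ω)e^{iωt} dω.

f(t) = \frac{8}{t^{2} + 1}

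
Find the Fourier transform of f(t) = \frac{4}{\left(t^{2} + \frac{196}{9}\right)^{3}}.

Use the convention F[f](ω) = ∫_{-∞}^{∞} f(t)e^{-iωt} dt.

F(ω) = \frac{27 \pi \left(196 \omega^{2} + 126 \left|{\omega}\right| + 27\right) e^{- \frac{14 \left|{\omega}\right|}{3}}}{1075648}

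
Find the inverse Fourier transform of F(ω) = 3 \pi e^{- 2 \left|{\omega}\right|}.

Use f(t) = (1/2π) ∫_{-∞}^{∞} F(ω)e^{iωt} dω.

f(t) = \frac{6}{t^{2} + 4}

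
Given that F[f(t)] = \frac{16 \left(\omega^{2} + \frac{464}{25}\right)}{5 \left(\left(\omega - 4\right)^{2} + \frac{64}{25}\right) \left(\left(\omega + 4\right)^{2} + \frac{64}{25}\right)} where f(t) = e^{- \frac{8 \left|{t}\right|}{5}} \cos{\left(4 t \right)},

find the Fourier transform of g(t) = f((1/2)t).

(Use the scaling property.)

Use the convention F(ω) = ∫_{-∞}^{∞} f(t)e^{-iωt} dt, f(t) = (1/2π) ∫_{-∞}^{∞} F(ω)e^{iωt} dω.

F[g](ω) = \frac{40 \left(25 \omega^{2} + 116\right)}{625 \omega^{4} - 4200 \omega^{2} + 13456}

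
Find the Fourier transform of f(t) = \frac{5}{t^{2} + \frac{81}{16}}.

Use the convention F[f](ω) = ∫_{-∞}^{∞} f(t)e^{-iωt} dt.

F(ω) = \frac{20 \pi e^{- \frac{9 \left|{\omega}\right|}{4}}}{9}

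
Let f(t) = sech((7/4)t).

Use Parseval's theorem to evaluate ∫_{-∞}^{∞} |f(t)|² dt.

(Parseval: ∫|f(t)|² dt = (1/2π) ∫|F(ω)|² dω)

∫|f(t)|² dt = \frac{8}{7}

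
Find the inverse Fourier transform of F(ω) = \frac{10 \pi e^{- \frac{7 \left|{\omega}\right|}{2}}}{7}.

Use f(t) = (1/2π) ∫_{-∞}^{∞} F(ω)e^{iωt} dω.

f(t) = \frac{5}{t^{2} + \frac{49}{4}}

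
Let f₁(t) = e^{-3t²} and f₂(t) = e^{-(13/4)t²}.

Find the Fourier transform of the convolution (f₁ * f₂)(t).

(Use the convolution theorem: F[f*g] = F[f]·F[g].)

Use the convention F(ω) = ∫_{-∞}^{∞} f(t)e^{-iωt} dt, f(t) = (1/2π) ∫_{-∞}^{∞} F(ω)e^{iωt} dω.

F[f₁*f₂](ω) = \frac{2 \sqrt{39} \pi e^{- \frac{25 \omega^{2}}{156}}}{39}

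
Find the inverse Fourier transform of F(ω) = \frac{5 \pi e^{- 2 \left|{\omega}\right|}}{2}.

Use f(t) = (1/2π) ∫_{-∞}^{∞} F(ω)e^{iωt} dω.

f(t) = \frac{5}{t^{2} + 4}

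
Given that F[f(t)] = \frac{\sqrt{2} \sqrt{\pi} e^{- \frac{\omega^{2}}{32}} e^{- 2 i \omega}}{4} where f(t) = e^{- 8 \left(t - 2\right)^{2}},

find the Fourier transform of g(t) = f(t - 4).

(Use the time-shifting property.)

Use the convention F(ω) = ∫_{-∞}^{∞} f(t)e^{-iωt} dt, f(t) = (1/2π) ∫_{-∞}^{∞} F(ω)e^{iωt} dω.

F[g](ω) = \frac{\sqrt{2} \sqrt{\pi} e^{- \frac{\omega \left(\omega + 192 i\right)}{32}}}{4}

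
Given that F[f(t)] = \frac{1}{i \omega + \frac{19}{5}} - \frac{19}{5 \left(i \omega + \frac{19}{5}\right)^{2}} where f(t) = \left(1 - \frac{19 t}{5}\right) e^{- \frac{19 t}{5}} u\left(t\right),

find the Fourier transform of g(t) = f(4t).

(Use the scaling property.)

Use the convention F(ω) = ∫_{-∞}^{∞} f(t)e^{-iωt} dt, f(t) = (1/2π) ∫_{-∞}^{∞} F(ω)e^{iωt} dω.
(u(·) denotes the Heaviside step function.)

F[g](ω) = \frac{25 i \omega}{- 25 \omega^{2} + 760 i \omega + 5776}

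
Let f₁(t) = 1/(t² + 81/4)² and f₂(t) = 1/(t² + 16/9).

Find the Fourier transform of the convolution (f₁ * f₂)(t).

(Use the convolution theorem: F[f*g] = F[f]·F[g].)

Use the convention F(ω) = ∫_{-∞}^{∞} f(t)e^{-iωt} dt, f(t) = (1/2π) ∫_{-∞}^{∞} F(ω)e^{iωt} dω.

F[f₁*f₂](ω) = \frac{\pi^{2} \left(9 \left|{\omega}\right| + 2\right) e^{- \frac{35 \left|{\omega}\right|}{6}}}{486}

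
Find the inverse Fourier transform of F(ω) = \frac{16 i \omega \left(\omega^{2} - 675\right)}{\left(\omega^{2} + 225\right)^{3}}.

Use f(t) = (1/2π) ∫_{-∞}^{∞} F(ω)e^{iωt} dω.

f(t) = 4 t e^{- 15 \left|{t}\right|} \left|{t}\right|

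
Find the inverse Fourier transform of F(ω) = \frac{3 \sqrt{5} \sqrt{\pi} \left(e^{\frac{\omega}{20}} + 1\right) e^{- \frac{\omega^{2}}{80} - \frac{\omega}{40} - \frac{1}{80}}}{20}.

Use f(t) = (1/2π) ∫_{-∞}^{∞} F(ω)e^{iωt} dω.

f(t) = 3 e^{- 20 t^{2}} \cos{\left(t \right)}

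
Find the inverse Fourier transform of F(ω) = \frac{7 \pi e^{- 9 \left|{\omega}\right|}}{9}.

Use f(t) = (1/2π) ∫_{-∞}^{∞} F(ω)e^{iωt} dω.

f(t) = \frac{7}{t^{2} + 81}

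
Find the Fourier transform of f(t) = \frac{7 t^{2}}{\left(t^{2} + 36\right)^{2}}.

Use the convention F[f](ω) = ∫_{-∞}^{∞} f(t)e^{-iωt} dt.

F(ω) = \frac{7 \pi \left(1 - 6 \left|{\omega}\right|\right) e^{- 6 \left|{\omega}\right|}}{12}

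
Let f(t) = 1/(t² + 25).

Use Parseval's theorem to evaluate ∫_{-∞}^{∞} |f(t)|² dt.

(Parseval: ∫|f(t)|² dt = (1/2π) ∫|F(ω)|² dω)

∫|f(t)|² dt = \frac{\pi}{250}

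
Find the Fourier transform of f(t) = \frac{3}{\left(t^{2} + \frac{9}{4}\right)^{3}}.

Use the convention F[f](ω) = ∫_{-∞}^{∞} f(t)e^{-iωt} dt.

F(ω) = \frac{\pi \left(3 \omega^{2} + 6 \left|{\omega}\right| + 4\right) e^{- \frac{3 \left|{\omega}\right|}{2}}}{27}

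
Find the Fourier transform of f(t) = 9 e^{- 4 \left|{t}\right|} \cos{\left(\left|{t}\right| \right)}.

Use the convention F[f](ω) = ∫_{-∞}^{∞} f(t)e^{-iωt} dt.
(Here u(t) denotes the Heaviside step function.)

F(ω) = \frac{72 \left(\omega^{2} + 17\right)}{\omega^{4} + 30 \omega^{2} + 289}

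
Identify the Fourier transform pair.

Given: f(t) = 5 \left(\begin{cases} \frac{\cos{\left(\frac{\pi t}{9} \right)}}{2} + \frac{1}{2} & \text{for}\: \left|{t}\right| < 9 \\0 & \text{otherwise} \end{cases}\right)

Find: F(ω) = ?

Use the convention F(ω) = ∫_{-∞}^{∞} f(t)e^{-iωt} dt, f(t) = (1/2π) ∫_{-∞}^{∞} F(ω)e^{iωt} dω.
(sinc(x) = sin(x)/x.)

F(ω) = - \frac{45 \pi^{2} \operatorname{sinc}{\left(9 \omega \right)}}{81 \omega^{2} - \pi^{2}}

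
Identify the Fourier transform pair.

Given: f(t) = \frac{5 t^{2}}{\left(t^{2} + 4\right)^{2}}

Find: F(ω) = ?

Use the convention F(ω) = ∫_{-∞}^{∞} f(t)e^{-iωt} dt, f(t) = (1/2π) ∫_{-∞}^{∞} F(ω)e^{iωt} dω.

F(ω) = \frac{5 \pi \left(1 - 2 \left|{\omega}\right|\right) e^{- 2 \left|{\omega}\right|}}{4}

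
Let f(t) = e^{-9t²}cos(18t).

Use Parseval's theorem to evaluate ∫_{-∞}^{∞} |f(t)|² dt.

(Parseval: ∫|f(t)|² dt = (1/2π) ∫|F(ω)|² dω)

∫|f(t)|² dt = \frac{\sqrt{2} \sqrt{\pi} \left(1 + e^{18}\right)}{12 e^{18}}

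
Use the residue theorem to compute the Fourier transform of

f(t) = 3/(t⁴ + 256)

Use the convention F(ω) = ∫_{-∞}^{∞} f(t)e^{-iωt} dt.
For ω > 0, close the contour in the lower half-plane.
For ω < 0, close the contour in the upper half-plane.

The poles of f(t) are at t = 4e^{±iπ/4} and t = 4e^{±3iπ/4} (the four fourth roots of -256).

Let g(z) = f(z)e^{-iωz}; for large |z| the factor e^{-iωz} decays in the lower half-plane when ω > 0 and in the upper half-plane when ω < 0.

Case ω > 0 (lower half-plane, clockwise contour ⇒ F(ω) = -2πi·ΣRes):
  Res_{z = - 2 \sqrt{2} - 2 \sqrt{2} i} g(z) = \frac{3 \sqrt{2} i \left(1 - i\right) e^{2 \sqrt{2} \omega \left(-1 + i\right)}}{512}
  Res_{z = 2 \sqrt{2} - 2 \sqrt{2} i} g(z) = \frac{3 \sqrt{2} i \left(1 + i\right) e^{- 2 \sqrt{2} \omega \left(1 + i\right)}}{512}
  F(ω) = -2πi·ΣRes = \frac{3 \sqrt{2} \pi \left(1 - i\right) \left(e^{4 \sqrt{2} i \omega} + i\right) e^{- 2 \sqrt{2} \omega \left(1 + i\right)}}{256} = \frac{3 \pi e^{- 2 \sqrt{2} \omega} \sin{\left(2 \sqrt{2} \omega + \frac{\pi}{4} \right)}}{64}

Case ω < 0 (upper half-plane, counterclockwise contour ⇒ F(ω) = +2πi·ΣRes):
  Res_{z = 2 \sqrt{2} + 2 \sqrt{2} i} g(z) = \frac{3 \sqrt{2} i \left(-1 + i\right) e^{2 \sqrt{2} \omega \left(1 - i\right)}}{512}
  Res_{z = - 2 \sqrt{2} + 2 \sqrt{2} i} g(z) = \frac{3 \sqrt{2} \left(1 - i\right) e^{2 \sqrt{2} \omega \left(1 + i\right)}}{512}
  F(ω) = 2πi·ΣRes = - \frac{3 \sqrt{2} i \pi \left(i \left(1 - i\right) e^{2 \sqrt{2} \omega \left(1 - i\right)} - \left(1 - i\right) e^{2 \sqrt{2} \omega \left(1 + i\right)}\right)}{256} = \frac{3 \pi e^{2 \sqrt{2} \omega} \cos{\left(2 \sqrt{2} \omega + \frac{\pi}{4} \right)}}{64}

Both cases combine into a single formula in |ω|:

F(ω) = \frac{3 \pi e^{- 2 \sqrt{2} \left|{\omega}\right|} \sin{\left(2 \sqrt{2} \left|{\omega}\right| + \frac{\pi}{4} \right)}}{64}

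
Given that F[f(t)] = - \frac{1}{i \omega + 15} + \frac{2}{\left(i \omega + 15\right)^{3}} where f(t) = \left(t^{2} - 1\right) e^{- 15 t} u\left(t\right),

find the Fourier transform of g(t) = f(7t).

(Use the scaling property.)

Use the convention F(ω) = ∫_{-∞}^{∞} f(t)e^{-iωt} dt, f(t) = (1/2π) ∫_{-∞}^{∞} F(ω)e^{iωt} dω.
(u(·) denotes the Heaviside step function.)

F[g](ω) = \frac{98 i \omega - \left(i \omega + 105\right)^{3} + 10290}{\left(i \omega + 105\right)^{4}}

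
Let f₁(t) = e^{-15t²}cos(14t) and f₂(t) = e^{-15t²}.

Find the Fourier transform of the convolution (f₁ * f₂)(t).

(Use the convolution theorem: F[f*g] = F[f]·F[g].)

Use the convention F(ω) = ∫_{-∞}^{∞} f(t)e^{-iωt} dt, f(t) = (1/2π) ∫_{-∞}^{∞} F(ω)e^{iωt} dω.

F[f₁*f₂](ω) = \frac{\pi \left(e^{\frac{14 \omega}{15}} + 1\right) e^{- \frac{\omega^{2}}{30} - \frac{7 \omega}{15} - \frac{49}{15}}}{30}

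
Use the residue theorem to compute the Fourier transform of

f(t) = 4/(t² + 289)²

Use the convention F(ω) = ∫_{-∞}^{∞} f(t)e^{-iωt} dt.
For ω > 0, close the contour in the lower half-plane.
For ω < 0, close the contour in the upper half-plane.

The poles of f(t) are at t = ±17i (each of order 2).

Let g(z) = f(z)e^{-iωz}; for large |z| the factor e^{-iωz} decays in the lower half-plane when ω > 0 and in the upper half-plane when ω < 0.

Case ω > 0 (lower half-plane, clockwise contour ⇒ F(ω) = -2πi·ΣRes):
  Res_{z = - 17 i} g(z) = \frac{i \left(17 \omega + 1\right) e^{- 17 \omega}}{4913} (pole of order 2)
  F(ω) = -2πi·ΣRes = \frac{2 \pi \left(17 \omega + 1\right) e^{- 17 \omega}}{4913}

Case ω < 0 (upper half-plane, counterclockwise contour ⇒ F(ω) = +2πi·ΣRes):
  Res_{z = 17 i} g(z) = \frac{i \left(17 \omega - 1\right) e^{17 \omega}}{4913} (pole of order 2)
  F(ω) = 2πi·ΣRes = \frac{2 \pi \left(1 - 17 \omega\right) e^{17 \omega}}{4913}

Both cases combine into a single formula in |ω|:

F(ω) = \frac{2 \pi \left(17 \left|{\omega}\right| + 1\right) e^{- 17 \left|{\omega}\right|}}{4913}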